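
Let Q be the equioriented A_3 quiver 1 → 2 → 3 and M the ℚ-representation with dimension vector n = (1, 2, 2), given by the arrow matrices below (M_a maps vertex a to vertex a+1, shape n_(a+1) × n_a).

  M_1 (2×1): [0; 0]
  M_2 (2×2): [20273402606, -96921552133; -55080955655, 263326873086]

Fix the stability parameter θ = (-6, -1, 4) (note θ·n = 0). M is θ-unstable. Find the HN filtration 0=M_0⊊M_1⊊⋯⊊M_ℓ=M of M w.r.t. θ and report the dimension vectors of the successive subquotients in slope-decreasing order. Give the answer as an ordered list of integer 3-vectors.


Interval decomposition of M: I[1,1], I[2,3]^2.
HN type (ℓ=3): μ^(1)=4; μ^(2)=-1; μ^(3)=-6

((0, 0, 2); (0, 2, 0); (1, 0, 0))


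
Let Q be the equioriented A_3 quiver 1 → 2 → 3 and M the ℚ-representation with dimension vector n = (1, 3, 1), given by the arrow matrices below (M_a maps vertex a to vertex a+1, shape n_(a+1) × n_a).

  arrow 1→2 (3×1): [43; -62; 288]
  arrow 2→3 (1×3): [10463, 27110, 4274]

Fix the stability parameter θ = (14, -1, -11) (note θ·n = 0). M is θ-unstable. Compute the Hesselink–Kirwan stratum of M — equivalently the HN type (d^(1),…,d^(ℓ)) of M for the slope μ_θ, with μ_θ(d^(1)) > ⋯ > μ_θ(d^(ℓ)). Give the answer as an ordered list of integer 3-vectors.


Barcode: M ≅ I[1,3], I[2,2]^2. HN layers by μ_θ (2 steps, strictly decreasing):
  μ^(1)=2/3; μ^(2)=-1

((1, 1, 1); (0, 2, 0))


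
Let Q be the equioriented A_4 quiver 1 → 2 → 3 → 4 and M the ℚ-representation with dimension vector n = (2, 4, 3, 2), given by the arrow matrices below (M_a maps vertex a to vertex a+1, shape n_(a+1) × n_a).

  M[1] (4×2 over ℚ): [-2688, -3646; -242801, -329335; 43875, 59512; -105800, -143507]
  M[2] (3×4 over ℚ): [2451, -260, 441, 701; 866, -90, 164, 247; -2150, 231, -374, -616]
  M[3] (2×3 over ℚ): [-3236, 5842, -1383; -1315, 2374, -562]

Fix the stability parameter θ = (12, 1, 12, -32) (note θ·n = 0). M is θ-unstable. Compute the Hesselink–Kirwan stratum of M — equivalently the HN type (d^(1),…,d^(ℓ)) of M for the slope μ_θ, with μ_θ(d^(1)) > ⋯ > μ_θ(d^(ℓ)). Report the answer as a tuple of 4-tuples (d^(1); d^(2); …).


Via rank(M_{q-1}∘⋯∘M_p): M ≅ I[1,3], I[1,4], I[2,2], I[2,4].
μ_θ-semistable layers: μ^(1)=12; μ^(2)=13/2; μ^(3)=1; μ^(4)=-7/4; μ^(5)=-19/3

((0, 0, 1, 0); (1, 1, 0, 0); (0, 1, 0, 0); (1, 1, 1, 1); (0, 1, 1, 1))


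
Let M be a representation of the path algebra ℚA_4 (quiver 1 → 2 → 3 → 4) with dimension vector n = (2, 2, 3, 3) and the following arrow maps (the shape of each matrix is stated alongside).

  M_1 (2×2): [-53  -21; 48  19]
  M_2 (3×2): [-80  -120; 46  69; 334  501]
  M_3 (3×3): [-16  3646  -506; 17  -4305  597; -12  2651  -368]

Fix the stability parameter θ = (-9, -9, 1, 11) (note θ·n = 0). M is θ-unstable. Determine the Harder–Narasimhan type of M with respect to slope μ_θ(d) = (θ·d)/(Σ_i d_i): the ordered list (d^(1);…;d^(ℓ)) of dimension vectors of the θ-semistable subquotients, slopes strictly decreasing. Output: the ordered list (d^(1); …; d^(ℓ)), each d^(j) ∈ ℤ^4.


Interval decomposition of M: I[1,2], I[1,4], I[3,4]^2.
HN type (ℓ=3): μ^(1)=11; μ^(2)=1; μ^(3)=-9

((0, 0, 0, 3); (0, 0, 3, 0); (2, 2, 0, 0))


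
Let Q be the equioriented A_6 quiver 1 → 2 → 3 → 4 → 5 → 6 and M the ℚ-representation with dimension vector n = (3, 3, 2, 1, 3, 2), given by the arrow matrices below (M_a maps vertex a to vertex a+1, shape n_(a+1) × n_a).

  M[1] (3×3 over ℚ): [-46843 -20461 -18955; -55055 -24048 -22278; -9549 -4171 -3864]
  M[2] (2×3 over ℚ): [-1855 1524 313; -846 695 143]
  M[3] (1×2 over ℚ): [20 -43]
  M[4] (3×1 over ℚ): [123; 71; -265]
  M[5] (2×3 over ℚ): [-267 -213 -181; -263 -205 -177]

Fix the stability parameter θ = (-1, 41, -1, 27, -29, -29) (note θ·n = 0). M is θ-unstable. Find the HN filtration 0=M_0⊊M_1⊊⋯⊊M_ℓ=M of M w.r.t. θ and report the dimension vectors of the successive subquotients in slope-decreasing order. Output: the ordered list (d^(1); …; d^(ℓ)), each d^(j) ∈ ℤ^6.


Barcode: M ≅ I[1,2], I[1,3], I[1,6], I[5,5], I[5,6]. HN layers by μ_θ (5 steps, strictly decreasing):
  μ^(1)=41; μ^(2)=20; μ^(3)=9/5; μ^(4)=-1; μ^(5)=-29

((0, 1, 0, 0, 0, 0); (0, 1, 1, 0, 0, 0); (0, 1, 1, 1, 1, 1); (3, 0, 0, 0, 0, 0); (0, 0, 0, 0, 2, 1))


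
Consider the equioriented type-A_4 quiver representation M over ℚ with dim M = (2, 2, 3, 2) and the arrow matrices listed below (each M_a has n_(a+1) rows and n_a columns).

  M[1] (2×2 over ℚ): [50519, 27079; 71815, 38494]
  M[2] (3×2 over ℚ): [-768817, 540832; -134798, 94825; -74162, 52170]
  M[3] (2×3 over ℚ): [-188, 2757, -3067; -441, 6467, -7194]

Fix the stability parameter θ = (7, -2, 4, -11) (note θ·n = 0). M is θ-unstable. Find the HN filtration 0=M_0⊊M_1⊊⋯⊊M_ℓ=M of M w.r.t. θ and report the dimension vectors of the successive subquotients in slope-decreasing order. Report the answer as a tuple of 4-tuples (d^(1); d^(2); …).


Interval decomposition of M: I[1,4]^2, I[3,3].
HN type (ℓ=2): μ^(1)=4; μ^(2)=-1/2

((0, 0, 1, 0); (2, 2, 2, 2))


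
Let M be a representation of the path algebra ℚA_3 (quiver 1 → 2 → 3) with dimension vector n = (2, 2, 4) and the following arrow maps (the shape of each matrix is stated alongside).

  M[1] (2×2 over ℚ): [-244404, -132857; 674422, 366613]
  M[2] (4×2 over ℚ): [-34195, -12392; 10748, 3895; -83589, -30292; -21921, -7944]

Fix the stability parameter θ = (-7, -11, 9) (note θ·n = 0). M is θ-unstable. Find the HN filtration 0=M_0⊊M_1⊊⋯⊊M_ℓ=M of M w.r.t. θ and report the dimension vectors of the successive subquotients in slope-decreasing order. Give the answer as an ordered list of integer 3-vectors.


Barcode: M ≅ I[1,3]^2, I[3,3]^2. HN layers by μ_θ (2 steps, strictly decreasing):
  μ^(1)=9; μ^(2)=-9

((0, 0, 4); (2, 2, 0))


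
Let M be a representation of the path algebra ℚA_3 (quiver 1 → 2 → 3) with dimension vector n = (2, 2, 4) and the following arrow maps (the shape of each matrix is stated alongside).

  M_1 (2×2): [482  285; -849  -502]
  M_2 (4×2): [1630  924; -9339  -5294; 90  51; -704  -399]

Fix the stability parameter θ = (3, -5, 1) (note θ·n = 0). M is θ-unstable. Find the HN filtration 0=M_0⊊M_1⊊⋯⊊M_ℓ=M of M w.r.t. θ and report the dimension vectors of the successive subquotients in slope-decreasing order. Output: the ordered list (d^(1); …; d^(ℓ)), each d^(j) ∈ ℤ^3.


Via rank(M_{q-1}∘⋯∘M_p): M ≅ I[1,3]^2, I[3,3]^2.
μ_θ-semistable layers: μ^(1)=1; μ^(2)=-1

((0, 0, 4); (2, 2, 0))


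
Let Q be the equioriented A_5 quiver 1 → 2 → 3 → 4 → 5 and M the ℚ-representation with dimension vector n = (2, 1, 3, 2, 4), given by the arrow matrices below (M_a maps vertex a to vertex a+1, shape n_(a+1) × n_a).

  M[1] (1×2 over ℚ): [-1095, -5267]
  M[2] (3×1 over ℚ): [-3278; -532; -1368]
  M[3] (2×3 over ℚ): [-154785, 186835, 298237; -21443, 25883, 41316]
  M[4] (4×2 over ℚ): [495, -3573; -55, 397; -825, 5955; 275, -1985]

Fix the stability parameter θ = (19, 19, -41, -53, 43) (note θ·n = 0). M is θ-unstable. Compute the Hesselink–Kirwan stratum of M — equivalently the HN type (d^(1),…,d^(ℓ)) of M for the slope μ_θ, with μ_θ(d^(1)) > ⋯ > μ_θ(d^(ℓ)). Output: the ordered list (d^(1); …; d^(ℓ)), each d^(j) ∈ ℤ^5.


Via rank(M_{q-1}∘⋯∘M_p): M ≅ I[1,1], I[1,4], I[3,3], I[3,5], I[5,5]^3.
μ_θ-semistable layers: μ^(1)=43; μ^(2)=19; μ^(3)=-14; μ^(4)=-41; μ^(5)=-47

((0, 0, 0, 0, 4); (1, 0, 0, 0, 0); (1, 1, 1, 1, 0); (0, 0, 1, 0, 0); (0, 0, 1, 1, 0))


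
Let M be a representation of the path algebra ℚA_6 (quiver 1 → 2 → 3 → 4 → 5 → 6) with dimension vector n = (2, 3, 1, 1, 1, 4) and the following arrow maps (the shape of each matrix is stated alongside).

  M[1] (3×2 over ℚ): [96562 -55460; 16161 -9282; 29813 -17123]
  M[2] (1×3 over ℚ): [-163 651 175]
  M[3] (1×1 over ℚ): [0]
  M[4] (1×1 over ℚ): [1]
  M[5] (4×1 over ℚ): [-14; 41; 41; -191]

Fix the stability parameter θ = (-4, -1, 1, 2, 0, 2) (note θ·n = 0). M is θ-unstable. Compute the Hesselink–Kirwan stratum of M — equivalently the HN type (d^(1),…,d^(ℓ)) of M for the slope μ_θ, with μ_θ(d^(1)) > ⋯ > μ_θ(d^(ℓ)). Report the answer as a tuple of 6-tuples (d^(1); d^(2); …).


Interval decomposition of M: I[1,2], I[1,3], I[2,2], I[4,6], I[6,6]^3.
HN type (ℓ=4): μ^(1)=2; μ^(2)=1; μ^(3)=-1; μ^(4)=-4

((0, 0, 0, 0, 0, 4); (0, 0, 1, 1, 1, 0); (0, 3, 0, 0, 0, 0); (2, 0, 0, 0, 0, 0))


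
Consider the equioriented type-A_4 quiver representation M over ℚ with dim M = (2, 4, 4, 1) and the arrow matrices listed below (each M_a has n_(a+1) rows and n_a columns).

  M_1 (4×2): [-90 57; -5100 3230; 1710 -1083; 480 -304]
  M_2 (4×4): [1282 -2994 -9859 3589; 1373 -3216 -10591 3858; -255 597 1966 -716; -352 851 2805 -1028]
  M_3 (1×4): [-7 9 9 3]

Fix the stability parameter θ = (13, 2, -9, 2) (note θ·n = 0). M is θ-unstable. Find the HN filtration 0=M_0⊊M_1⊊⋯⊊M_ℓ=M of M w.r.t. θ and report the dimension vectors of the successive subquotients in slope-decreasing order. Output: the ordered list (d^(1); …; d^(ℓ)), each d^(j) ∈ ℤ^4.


Via rank(M_{q-1}∘⋯∘M_p): M ≅ I[1,1], I[1,4], I[2,2], I[2,3]^2, I[3,3].
μ_θ-semistable layers: μ^(1)=13; μ^(2)=2; μ^(3)=-7/2; μ^(4)=-9

((1, 0, 0, 0); (1, 2, 1, 1); (0, 2, 2, 0); (0, 0, 1, 0))


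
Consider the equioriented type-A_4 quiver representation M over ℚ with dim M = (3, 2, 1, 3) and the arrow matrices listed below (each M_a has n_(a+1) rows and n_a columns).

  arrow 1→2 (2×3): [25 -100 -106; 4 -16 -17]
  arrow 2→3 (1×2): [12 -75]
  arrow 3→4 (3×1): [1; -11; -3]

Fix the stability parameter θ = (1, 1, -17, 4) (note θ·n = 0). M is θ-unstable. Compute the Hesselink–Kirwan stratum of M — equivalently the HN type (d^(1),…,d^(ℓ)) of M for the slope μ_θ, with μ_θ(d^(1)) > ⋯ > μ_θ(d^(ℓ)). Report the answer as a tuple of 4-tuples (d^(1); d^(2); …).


Via rank(M_{q-1}∘⋯∘M_p): M ≅ I[1,1], I[1,2], I[1,4], I[4,4]^2.
μ_θ-semistable layers: μ^(1)=4; μ^(2)=1; μ^(3)=-5

((0, 0, 0, 3); (2, 1, 0, 0); (1, 1, 1, 0))


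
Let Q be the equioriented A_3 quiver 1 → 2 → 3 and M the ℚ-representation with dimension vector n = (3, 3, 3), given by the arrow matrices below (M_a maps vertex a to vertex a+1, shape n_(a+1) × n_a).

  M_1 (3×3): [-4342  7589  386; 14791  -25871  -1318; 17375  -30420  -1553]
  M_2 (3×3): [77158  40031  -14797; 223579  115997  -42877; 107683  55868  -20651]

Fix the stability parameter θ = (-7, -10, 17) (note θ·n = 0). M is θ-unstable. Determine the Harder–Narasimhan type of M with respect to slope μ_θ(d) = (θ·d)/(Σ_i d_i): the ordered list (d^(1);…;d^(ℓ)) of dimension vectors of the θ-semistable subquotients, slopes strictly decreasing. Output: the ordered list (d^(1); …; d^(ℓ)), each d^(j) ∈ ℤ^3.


Barcode: M ≅ I[1,3]^3. HN layers by μ_θ (2 steps, strictly decreasing):
  μ^(1)=17; μ^(2)=-17/2

((0, 0, 3); (3, 3, 0))


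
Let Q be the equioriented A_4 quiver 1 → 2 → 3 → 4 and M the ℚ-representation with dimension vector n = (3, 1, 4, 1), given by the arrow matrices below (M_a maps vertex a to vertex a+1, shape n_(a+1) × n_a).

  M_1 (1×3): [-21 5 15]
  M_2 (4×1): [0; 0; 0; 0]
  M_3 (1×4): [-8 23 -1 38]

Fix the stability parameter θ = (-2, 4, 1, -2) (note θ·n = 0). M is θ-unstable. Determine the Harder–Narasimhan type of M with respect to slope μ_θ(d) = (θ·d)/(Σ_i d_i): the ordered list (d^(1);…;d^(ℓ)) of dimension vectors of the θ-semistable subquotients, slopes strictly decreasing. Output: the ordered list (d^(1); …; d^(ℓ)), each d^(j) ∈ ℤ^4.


Interval decomposition of M: I[1,1]^2, I[1,2], I[3,3]^3, I[3,4].
HN type (ℓ=4): μ^(1)=4; μ^(2)=1; μ^(3)=-1/2; μ^(4)=-2

((0, 1, 0, 0); (0, 0, 3, 0); (0, 0, 1, 1); (3, 0, 0, 0))


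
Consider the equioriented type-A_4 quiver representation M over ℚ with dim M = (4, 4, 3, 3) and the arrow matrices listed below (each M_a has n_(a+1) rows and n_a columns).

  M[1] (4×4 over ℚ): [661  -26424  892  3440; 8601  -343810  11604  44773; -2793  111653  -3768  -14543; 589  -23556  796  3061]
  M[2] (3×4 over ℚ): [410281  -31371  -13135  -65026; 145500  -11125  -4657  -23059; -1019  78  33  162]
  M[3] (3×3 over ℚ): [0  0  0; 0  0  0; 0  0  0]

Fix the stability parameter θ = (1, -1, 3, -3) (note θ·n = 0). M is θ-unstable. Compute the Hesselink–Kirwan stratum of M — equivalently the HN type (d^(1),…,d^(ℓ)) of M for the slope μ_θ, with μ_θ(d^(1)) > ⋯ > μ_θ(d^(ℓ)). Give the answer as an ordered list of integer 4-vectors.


Interval decomposition of M: I[1,1], I[1,3]^3, I[2,2], I[4,4]^3.
HN type (ℓ=5): μ^(1)=3; μ^(2)=1; μ^(3)=0; μ^(4)=-1; μ^(5)=-3

((0, 0, 3, 0); (1, 0, 0, 0); (3, 3, 0, 0); (0, 1, 0, 0); (0, 0, 0, 3))


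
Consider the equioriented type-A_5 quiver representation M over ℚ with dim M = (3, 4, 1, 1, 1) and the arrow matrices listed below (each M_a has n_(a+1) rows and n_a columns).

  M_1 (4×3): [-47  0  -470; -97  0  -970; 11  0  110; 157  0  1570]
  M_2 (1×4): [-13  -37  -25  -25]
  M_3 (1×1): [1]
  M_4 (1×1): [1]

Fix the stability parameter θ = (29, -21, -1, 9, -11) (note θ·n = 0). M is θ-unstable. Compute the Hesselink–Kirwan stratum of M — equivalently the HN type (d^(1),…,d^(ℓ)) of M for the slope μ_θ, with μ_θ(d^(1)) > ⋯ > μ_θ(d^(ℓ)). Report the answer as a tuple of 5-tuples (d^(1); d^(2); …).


Interval decomposition of M: I[1,1]^2, I[1,2], I[2,2]^2, I[2,5].
HN type (ℓ=4): μ^(1)=29; μ^(2)=4; μ^(3)=-1; μ^(4)=-21

((2, 0, 0, 0, 0); (1, 1, 0, 0, 0); (0, 0, 1, 1, 1); (0, 3, 0, 0, 0))


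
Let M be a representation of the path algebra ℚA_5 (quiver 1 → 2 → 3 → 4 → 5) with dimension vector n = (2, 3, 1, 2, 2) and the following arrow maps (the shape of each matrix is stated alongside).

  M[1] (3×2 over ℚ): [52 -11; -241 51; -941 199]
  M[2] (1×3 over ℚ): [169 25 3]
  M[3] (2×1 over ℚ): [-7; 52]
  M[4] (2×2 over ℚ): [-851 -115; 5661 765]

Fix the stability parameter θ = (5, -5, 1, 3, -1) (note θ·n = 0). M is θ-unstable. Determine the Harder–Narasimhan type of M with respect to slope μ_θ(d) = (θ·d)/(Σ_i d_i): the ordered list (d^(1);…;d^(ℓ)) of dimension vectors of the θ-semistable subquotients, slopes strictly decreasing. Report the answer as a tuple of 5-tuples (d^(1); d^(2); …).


Barcode: M ≅ I[1,2], I[1,5], I[2,2], I[4,4], I[5,5]. HN layers by μ_θ (5 steps, strictly decreasing):
  μ^(1)=3; μ^(2)=1; μ^(3)=0; μ^(4)=-1; μ^(5)=-5

((0, 0, 0, 1, 0); (0, 0, 1, 1, 1); (2, 2, 0, 0, 0); (0, 0, 0, 0, 1); (0, 1, 0, 0, 0))


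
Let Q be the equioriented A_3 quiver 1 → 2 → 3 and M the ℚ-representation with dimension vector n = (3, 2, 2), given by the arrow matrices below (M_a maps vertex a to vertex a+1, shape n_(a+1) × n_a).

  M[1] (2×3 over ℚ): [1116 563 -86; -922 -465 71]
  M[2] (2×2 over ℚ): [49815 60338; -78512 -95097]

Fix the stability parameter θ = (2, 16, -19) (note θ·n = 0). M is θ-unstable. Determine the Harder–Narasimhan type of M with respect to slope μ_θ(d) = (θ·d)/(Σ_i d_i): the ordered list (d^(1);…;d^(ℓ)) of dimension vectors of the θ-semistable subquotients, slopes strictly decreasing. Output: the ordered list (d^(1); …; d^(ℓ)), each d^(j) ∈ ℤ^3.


Interval decomposition of M: I[1,1], I[1,3]^2.
HN type (ℓ=2): μ^(1)=2; μ^(2)=-1/3

((1, 0, 0); (2, 2, 2))


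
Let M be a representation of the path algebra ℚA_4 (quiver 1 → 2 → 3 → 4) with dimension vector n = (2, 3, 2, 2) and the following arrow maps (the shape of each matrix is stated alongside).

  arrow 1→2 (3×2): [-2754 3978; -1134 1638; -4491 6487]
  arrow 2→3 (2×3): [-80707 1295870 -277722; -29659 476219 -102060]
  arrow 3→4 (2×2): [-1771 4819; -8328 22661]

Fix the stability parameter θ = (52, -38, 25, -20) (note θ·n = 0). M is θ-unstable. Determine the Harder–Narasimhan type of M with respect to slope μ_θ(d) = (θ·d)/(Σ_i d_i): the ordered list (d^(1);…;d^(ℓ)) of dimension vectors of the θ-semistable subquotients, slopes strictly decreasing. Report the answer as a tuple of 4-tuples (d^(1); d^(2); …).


Barcode: M ≅ I[1,1], I[1,2], I[2,4]^2. HN layers by μ_θ (4 steps, strictly decreasing):
  μ^(1)=52; μ^(2)=7; μ^(3)=5/2; μ^(4)=-38

((1, 0, 0, 0); (1, 1, 0, 0); (0, 0, 2, 2); (0, 2, 0, 0))


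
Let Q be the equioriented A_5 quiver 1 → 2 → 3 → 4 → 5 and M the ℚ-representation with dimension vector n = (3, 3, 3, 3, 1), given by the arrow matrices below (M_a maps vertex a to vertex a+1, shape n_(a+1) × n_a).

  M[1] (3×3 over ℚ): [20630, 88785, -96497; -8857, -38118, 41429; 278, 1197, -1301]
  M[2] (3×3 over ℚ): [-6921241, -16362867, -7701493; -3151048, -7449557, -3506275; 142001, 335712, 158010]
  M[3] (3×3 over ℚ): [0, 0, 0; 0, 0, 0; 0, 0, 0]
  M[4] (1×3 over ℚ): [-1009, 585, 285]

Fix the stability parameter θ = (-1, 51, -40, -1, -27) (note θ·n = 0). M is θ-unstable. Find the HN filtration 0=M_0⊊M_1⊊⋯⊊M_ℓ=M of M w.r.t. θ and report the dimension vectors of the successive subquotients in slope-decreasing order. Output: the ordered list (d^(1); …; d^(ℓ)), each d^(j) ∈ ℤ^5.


Via rank(M_{q-1}∘⋯∘M_p): M ≅ I[1,1], I[1,3]^2, I[2,3], I[4,4]^2, I[4,5].
μ_θ-semistable layers: μ^(1)=11/2; μ^(2)=-1; μ^(3)=-14

((0, 3, 3, 0, 0); (3, 0, 0, 2, 0); (0, 0, 0, 1, 1))


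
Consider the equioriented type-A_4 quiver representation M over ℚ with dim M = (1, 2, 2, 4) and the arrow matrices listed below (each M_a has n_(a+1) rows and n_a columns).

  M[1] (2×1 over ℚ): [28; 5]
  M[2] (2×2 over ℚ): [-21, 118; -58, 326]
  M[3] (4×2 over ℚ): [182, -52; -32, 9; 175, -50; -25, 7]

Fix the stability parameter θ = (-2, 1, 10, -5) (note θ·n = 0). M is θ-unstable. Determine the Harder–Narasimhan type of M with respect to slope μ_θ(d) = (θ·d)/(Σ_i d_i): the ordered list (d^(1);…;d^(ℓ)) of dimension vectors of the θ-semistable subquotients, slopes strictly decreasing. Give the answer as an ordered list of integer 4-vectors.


Interval decomposition of M: I[1,4], I[2,4], I[4,4]^2.
HN type (ℓ=4): μ^(1)=5/2; μ^(2)=1; μ^(3)=-2; μ^(4)=-5

((0, 0, 2, 2); (0, 2, 0, 0); (1, 0, 0, 0); (0, 0, 0, 2))


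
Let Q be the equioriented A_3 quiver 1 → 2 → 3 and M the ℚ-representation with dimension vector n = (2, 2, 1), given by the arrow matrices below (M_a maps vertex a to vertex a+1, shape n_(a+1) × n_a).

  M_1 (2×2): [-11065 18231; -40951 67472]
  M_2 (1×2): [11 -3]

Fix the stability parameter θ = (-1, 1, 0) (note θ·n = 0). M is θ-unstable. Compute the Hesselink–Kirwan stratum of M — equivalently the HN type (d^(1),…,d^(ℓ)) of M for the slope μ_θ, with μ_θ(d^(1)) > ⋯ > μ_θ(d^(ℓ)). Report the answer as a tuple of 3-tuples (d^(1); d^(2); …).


Interval decomposition of M: I[1,2], I[1,3].
HN type (ℓ=3): μ^(1)=1; μ^(2)=1/2; μ^(3)=-1

((0, 1, 0); (0, 1, 1); (2, 0, 0))


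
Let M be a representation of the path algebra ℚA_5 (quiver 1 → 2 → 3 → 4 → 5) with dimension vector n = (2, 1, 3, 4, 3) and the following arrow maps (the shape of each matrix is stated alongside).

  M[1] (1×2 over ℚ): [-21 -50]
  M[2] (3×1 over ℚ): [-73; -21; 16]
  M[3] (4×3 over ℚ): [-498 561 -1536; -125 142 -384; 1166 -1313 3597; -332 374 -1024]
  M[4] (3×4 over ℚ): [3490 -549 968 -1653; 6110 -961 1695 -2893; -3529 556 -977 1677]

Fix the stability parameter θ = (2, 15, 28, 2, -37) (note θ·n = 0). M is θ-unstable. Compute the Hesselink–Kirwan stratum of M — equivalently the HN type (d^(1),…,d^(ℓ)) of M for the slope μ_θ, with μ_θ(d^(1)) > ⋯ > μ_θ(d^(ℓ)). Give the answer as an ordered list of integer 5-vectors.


Interval decomposition of M: I[1,1], I[1,5], I[3,5]^2, I[4,4].
HN type (ℓ=2): μ^(1)=2; μ^(2)=-7/3

((2, 1, 1, 2, 1); (0, 0, 2, 2, 2))


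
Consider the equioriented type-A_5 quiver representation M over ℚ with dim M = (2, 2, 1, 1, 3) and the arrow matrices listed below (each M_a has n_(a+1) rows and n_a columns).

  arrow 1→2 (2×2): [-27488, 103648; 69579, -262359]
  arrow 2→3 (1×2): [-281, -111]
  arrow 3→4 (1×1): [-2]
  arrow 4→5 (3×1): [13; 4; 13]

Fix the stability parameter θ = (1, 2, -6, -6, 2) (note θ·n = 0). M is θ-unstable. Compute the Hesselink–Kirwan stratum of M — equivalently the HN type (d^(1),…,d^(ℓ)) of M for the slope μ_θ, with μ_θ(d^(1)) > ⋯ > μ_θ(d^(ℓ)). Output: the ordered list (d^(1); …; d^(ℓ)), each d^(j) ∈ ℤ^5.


Interval decomposition of M: I[1,1], I[1,5], I[2,2], I[5,5]^2.
HN type (ℓ=3): μ^(1)=2; μ^(2)=1; μ^(3)=-9/4

((0, 1, 0, 0, 3); (1, 0, 0, 0, 0); (1, 1, 1, 1, 0))


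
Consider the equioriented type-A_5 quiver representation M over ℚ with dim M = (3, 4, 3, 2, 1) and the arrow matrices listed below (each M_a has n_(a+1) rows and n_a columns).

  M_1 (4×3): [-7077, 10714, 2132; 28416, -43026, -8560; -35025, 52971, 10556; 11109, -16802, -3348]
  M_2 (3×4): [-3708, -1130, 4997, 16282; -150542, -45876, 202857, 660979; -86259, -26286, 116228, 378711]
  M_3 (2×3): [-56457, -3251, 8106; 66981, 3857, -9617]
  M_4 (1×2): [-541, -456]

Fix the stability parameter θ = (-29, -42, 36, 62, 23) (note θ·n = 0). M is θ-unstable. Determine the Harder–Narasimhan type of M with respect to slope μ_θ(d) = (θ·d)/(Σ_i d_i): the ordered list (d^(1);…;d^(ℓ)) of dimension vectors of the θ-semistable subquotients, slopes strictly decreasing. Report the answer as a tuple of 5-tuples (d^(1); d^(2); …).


Interval decomposition of M: I[1,1], I[1,4], I[1,5], I[2,2], I[2,3].
HN type (ℓ=6): μ^(1)=62; μ^(2)=85/2; μ^(3)=36; μ^(4)=-29; μ^(5)=-71/2; μ^(6)=-42

((0, 0, 0, 1, 0); (0, 0, 0, 1, 1); (0, 0, 3, 0, 0); (1, 0, 0, 0, 0); (2, 2, 0, 0, 0); (0, 2, 0, 0, 0))


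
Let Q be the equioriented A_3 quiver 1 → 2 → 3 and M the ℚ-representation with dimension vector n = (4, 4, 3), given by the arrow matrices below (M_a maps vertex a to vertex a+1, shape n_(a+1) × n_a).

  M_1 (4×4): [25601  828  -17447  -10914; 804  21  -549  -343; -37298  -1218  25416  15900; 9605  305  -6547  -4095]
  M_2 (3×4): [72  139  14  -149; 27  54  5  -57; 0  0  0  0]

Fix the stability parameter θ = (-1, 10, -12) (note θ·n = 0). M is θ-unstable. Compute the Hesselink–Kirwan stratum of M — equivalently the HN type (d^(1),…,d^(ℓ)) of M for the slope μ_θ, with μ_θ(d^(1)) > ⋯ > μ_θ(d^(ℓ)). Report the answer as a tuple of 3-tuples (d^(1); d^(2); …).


Via rank(M_{q-1}∘⋯∘M_p): M ≅ I[1,2]^2, I[1,3]^2, I[3,3].
μ_θ-semistable layers: μ^(1)=10; μ^(2)=-1; μ^(3)=-12

((0, 2, 0); (4, 2, 2); (0, 0, 1))


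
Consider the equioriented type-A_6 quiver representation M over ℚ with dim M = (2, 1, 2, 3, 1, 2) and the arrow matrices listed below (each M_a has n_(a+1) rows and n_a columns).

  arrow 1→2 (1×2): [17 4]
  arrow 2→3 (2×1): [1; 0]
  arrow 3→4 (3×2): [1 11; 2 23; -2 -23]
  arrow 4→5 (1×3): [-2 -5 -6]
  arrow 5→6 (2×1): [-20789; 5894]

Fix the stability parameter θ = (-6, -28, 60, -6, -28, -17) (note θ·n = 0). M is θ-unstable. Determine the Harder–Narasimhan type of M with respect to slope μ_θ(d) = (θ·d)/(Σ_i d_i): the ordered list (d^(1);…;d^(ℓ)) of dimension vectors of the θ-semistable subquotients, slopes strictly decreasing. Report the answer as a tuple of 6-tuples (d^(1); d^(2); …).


Interval decomposition of M: I[1,1], I[1,4], I[3,6], I[4,4], I[6,6].
HN type (ℓ=4): μ^(1)=27; μ^(2)=9/4; μ^(3)=-6; μ^(4)=-17

((0, 0, 1, 1, 0, 0); (0, 0, 1, 1, 1, 1); (1, 0, 0, 1, 0, 0); (1, 1, 0, 0, 0, 1))


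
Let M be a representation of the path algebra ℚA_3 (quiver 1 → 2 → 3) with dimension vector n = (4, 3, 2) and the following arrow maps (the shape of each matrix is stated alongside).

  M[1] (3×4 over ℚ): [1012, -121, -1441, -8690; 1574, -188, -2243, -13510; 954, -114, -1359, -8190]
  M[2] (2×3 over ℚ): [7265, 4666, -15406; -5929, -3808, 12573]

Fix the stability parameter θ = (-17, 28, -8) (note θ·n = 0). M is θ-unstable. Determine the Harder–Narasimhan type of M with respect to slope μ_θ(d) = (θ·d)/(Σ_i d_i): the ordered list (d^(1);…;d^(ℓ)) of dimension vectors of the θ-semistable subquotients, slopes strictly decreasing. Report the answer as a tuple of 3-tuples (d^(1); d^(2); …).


Barcode: M ≅ I[1,1]^2, I[1,3]^2, I[2,2]. HN layers by μ_θ (3 steps, strictly decreasing):
  μ^(1)=28; μ^(2)=10; μ^(3)=-17

((0, 1, 0); (0, 2, 2); (4, 0, 0))


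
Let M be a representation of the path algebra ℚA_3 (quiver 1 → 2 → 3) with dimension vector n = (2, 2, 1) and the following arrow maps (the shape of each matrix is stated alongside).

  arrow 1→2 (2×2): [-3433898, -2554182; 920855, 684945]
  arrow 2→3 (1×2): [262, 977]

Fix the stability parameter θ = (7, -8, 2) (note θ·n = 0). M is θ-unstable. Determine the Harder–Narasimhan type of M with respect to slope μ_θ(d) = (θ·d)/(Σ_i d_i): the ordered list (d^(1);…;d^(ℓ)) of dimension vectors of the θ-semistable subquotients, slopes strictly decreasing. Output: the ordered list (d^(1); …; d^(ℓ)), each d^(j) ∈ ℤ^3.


Barcode: M ≅ I[1,1], I[1,3], I[2,2]. HN layers by μ_θ (4 steps, strictly decreasing):
  μ^(1)=7; μ^(2)=2; μ^(3)=-1/2; μ^(4)=-8

((1, 0, 0); (0, 0, 1); (1, 1, 0); (0, 1, 0))


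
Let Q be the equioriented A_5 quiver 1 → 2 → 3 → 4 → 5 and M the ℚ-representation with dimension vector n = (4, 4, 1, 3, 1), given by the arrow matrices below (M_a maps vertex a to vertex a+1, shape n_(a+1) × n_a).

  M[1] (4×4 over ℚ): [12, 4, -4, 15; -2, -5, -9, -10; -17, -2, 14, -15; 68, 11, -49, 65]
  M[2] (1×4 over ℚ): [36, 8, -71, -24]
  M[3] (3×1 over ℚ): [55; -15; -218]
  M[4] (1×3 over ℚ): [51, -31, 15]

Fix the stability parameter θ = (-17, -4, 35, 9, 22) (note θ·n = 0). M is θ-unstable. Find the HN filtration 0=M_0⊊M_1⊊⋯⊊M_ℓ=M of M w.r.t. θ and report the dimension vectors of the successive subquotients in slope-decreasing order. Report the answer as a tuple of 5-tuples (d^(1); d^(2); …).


Barcode: M ≅ I[1,1], I[1,2]^2, I[1,4], I[2,2], I[4,4], I[4,5]. HN layers by μ_θ (4 steps, strictly decreasing):
  μ^(1)=22; μ^(2)=9; μ^(3)=-4; μ^(4)=-17

((0, 0, 1, 1, 1); (0, 0, 0, 2, 0); (0, 4, 0, 0, 0); (4, 0, 0, 0, 0))


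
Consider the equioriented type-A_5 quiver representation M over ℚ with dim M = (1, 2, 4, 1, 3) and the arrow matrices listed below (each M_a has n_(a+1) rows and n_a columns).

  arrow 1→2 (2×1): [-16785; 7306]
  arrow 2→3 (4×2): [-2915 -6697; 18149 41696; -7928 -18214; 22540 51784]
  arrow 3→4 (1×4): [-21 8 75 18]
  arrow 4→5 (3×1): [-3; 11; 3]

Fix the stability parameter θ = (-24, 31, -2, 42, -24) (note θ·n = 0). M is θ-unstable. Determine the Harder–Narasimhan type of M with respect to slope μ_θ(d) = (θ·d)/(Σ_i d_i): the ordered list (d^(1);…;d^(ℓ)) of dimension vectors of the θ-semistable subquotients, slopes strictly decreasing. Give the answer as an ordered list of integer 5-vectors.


Interval decomposition of M: I[1,5], I[2,3], I[3,3]^2, I[5,5]^2.
HN type (ℓ=4): μ^(1)=29/2; μ^(2)=47/4; μ^(3)=-2; μ^(4)=-24

((0, 1, 1, 0, 0); (0, 1, 1, 1, 1); (0, 0, 2, 0, 0); (1, 0, 0, 0, 2))


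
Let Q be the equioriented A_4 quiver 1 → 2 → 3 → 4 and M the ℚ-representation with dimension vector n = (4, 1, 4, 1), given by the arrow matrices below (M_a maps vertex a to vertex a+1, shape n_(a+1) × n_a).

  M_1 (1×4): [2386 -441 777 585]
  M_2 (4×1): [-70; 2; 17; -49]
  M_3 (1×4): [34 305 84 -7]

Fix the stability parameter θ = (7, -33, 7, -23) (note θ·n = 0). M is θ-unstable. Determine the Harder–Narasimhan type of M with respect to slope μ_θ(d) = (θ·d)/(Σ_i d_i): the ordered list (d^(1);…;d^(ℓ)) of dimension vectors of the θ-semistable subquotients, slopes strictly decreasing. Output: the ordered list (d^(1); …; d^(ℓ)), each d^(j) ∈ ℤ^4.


Barcode: M ≅ I[1,1]^3, I[1,4], I[3,3]^3. HN layers by μ_θ (3 steps, strictly decreasing):
  μ^(1)=7; μ^(2)=-8; μ^(3)=-13

((3, 0, 3, 0); (0, 0, 1, 1); (1, 1, 0, 0))


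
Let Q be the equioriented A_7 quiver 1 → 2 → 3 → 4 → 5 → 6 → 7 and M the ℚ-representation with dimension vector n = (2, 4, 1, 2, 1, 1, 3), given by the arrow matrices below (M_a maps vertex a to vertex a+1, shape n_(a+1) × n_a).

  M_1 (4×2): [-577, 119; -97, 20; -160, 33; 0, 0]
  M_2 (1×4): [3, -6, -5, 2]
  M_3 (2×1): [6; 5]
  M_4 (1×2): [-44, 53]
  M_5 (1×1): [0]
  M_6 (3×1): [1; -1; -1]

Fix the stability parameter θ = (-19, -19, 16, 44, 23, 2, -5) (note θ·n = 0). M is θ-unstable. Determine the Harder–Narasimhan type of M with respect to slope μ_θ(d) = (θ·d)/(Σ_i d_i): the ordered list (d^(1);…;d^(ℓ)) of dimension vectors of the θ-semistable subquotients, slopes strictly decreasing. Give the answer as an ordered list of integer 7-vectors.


Via rank(M_{q-1}∘⋯∘M_p): M ≅ I[1,2], I[1,5], I[2,2]^2, I[4,4], I[6,7], I[7,7]^2.
μ_θ-semistable layers: μ^(1)=44; μ^(2)=67/2; μ^(3)=16; μ^(4)=-3/2; μ^(5)=-5; μ^(6)=-19

((0, 0, 0, 1, 0, 0, 0); (0, 0, 0, 1, 1, 0, 0); (0, 0, 1, 0, 0, 0, 0); (0, 0, 0, 0, 0, 1, 1); (0, 0, 0, 0, 0, 0, 2); (2, 4, 0, 0, 0, 0, 0))


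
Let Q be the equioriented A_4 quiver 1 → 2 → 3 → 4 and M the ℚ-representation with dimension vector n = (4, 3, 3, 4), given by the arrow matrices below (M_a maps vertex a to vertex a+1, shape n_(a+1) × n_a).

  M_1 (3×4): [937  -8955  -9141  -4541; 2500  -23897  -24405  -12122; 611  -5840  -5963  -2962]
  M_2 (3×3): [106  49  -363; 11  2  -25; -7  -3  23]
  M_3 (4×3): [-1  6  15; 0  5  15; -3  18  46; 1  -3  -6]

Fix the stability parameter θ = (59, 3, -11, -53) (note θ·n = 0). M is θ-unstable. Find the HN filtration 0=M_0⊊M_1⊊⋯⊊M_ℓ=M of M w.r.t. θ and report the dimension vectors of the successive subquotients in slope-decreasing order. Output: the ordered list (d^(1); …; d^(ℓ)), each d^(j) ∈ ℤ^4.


Via rank(M_{q-1}∘⋯∘M_p): M ≅ I[1,1], I[1,4]^3, I[4,4].
μ_θ-semistable layers: μ^(1)=59; μ^(2)=-1/2; μ^(3)=-53

((1, 0, 0, 0); (3, 3, 3, 3); (0, 0, 0, 1))


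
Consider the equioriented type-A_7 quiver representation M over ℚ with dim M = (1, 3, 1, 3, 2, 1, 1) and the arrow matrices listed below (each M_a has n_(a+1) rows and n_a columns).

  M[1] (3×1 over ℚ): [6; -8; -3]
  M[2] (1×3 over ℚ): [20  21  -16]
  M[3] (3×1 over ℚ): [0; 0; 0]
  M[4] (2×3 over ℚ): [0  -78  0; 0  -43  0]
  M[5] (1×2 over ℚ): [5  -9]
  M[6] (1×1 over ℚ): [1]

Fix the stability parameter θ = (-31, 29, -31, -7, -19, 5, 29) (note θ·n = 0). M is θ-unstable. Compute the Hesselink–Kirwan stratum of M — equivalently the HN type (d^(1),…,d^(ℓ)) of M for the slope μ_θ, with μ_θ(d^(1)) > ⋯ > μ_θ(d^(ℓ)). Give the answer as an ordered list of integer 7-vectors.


Interval decomposition of M: I[1,2], I[2,2], I[2,3], I[4,4]^2, I[4,7], I[5,5].
HN type (ℓ=7): μ^(1)=29; μ^(2)=5; μ^(3)=-1; μ^(4)=-7; μ^(5)=-13; μ^(6)=-19; μ^(7)=-31

((0, 2, 0, 0, 0, 0, 1); (0, 0, 0, 0, 0, 1, 0); (0, 1, 1, 0, 0, 0, 0); (0, 0, 0, 2, 0, 0, 0); (0, 0, 0, 1, 1, 0, 0); (0, 0, 0, 0, 1, 0, 0); (1, 0, 0, 0, 0, 0, 0))


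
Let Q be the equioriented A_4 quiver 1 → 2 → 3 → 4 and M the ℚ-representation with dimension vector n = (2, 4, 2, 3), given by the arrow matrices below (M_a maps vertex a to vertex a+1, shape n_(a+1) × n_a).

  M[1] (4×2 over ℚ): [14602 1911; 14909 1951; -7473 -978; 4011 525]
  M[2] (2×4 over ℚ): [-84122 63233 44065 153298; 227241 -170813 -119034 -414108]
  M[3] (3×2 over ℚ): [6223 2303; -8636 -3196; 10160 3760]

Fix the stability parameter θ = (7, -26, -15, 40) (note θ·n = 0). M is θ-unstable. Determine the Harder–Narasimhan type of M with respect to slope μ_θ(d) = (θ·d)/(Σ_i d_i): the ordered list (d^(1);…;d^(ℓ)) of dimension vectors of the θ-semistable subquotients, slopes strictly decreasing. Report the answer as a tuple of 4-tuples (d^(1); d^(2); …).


Barcode: M ≅ I[1,3], I[1,4], I[2,2]^2, I[4,4]^2. HN layers by μ_θ (3 steps, strictly decreasing):
  μ^(1)=40; μ^(2)=-34/3; μ^(3)=-26

((0, 0, 0, 3); (2, 2, 2, 0); (0, 2, 0, 0))


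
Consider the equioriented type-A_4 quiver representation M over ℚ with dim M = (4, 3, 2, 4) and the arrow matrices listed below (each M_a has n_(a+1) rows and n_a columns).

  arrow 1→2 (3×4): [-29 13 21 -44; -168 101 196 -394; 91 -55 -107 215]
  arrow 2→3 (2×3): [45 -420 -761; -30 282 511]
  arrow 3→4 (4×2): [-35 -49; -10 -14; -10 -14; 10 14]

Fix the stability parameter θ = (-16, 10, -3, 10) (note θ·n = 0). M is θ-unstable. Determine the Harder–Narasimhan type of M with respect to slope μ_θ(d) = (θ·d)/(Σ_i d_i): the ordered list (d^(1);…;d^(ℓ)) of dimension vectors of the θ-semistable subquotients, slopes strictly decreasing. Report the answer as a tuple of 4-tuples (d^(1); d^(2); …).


Interval decomposition of M: I[1,1], I[1,2], I[1,3], I[1,4], I[4,4]^3.
HN type (ℓ=3): μ^(1)=10; μ^(2)=7/2; μ^(3)=-16

((0, 1, 0, 4); (0, 2, 2, 0); (4, 0, 0, 0))


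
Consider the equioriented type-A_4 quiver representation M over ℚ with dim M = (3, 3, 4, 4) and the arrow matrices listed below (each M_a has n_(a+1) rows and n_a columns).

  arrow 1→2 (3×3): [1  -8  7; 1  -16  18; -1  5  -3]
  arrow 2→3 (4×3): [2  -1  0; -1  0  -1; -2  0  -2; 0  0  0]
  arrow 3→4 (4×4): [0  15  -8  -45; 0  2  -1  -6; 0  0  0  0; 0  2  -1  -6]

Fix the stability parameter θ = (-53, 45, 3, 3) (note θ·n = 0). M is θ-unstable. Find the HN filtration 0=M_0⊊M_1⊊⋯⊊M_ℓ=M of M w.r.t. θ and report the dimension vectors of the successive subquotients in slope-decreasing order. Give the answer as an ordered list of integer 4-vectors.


Interval decomposition of M: I[1,2], I[1,3], I[1,4], I[3,3], I[3,4], I[4,4]^2.
HN type (ℓ=5): μ^(1)=45; μ^(2)=24; μ^(3)=17; μ^(4)=3; μ^(5)=-53

((0, 1, 0, 0); (0, 1, 1, 0); (0, 1, 1, 1); (0, 0, 2, 3); (3, 0, 0, 0))


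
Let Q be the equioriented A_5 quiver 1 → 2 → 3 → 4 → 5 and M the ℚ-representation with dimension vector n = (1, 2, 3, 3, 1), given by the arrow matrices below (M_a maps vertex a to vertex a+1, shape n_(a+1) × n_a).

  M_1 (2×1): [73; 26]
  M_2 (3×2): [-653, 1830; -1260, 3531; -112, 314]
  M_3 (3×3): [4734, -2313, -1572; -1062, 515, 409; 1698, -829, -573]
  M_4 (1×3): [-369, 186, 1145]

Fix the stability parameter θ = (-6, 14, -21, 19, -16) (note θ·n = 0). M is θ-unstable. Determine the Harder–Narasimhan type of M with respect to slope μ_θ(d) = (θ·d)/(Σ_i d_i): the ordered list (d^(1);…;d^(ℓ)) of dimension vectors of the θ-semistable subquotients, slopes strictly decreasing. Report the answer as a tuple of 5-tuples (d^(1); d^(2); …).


Barcode: M ≅ I[1,3], I[2,4], I[3,5], I[4,4]. HN layers by μ_θ (5 steps, strictly decreasing):
  μ^(1)=19; μ^(2)=3/2; μ^(3)=-7/2; μ^(4)=-6; μ^(5)=-21

((0, 0, 0, 2, 0); (0, 0, 0, 1, 1); (0, 2, 2, 0, 0); (1, 0, 0, 0, 0); (0, 0, 1, 0, 0))


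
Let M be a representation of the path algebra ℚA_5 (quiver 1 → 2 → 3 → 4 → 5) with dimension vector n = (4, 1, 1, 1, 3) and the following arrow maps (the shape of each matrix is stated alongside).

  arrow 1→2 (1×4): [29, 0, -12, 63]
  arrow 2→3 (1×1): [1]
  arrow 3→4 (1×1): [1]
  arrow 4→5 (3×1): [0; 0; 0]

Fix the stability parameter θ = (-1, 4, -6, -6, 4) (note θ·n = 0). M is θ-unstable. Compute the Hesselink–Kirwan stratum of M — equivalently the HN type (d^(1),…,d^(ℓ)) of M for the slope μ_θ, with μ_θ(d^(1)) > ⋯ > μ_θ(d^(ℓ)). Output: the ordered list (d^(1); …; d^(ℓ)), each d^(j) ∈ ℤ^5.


Barcode: M ≅ I[1,1]^3, I[1,4], I[5,5]^3. HN layers by μ_θ (3 steps, strictly decreasing):
  μ^(1)=4; μ^(2)=-1; μ^(3)=-9/4

((0, 0, 0, 0, 3); (3, 0, 0, 0, 0); (1, 1, 1, 1, 0))


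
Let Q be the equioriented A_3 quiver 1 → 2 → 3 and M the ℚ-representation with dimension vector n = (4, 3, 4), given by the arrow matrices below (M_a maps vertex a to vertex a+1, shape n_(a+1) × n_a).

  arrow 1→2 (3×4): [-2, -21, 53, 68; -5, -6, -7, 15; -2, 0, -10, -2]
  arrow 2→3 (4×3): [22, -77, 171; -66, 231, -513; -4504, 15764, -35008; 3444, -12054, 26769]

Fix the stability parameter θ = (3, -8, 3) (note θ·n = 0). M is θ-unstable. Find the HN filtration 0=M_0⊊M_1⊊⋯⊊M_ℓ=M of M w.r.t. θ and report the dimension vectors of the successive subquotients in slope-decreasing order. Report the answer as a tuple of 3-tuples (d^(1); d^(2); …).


Barcode: M ≅ I[1,1]^2, I[1,2], I[1,3], I[2,3], I[3,3]^2. HN layers by μ_θ (3 steps, strictly decreasing):
  μ^(1)=3; μ^(2)=-5/2; μ^(3)=-8

((2, 0, 4); (2, 2, 0); (0, 1, 0))


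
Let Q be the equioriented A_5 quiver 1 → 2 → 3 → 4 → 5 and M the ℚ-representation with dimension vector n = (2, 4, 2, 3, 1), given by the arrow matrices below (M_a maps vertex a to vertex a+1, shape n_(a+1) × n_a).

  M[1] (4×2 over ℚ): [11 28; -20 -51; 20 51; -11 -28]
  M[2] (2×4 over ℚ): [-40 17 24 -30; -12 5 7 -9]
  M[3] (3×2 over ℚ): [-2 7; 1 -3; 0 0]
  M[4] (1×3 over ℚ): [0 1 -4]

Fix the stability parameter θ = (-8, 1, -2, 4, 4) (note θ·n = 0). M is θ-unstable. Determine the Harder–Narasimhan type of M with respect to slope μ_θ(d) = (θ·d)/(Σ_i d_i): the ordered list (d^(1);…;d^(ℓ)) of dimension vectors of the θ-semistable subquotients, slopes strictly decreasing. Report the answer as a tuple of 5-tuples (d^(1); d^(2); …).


Interval decomposition of M: I[1,4], I[1,5], I[2,2]^2, I[4,4].
HN type (ℓ=4): μ^(1)=4; μ^(2)=1; μ^(3)=-1/2; μ^(4)=-8

((0, 0, 0, 3, 1); (0, 2, 0, 0, 0); (0, 2, 2, 0, 0); (2, 0, 0, 0, 0))


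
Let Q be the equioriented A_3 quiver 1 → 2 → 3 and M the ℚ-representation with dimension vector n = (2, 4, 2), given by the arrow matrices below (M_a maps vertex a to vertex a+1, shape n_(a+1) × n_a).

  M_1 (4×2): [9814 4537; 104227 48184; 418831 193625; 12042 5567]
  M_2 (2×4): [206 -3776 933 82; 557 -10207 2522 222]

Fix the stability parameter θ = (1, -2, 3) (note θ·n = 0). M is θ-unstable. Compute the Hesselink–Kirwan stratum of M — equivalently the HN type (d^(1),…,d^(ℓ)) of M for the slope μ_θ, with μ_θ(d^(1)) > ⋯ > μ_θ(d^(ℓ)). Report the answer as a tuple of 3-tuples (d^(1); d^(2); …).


Interval decomposition of M: I[1,2], I[1,3], I[2,2], I[2,3].
HN type (ℓ=3): μ^(1)=3; μ^(2)=-1/2; μ^(3)=-2

((0, 0, 2); (2, 2, 0); (0, 2, 0))


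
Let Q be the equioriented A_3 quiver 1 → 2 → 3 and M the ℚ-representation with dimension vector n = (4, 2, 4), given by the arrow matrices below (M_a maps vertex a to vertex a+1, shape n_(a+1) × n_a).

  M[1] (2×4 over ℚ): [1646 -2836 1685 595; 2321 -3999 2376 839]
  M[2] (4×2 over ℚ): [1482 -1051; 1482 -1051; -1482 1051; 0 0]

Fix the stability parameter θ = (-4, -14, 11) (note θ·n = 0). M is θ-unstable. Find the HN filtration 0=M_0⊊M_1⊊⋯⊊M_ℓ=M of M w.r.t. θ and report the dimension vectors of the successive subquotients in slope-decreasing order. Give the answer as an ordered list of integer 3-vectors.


Barcode: M ≅ I[1,1]^2, I[1,2], I[1,3], I[3,3]^3. HN layers by μ_θ (3 steps, strictly decreasing):
  μ^(1)=11; μ^(2)=-4; μ^(3)=-9

((0, 0, 4); (2, 0, 0); (2, 2, 0))


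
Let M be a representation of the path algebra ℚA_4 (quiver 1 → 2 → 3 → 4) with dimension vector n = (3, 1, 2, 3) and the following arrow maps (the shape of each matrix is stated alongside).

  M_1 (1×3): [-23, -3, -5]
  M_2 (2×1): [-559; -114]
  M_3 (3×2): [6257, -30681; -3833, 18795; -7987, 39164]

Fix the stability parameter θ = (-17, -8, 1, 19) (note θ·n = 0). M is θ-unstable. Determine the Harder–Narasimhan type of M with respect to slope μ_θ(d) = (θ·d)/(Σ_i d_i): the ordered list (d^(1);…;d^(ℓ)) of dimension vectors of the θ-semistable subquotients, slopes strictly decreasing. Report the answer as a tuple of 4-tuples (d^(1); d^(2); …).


Barcode: M ≅ I[1,1]^2, I[1,4], I[3,4], I[4,4]. HN layers by μ_θ (4 steps, strictly decreasing):
  μ^(1)=19; μ^(2)=1; μ^(3)=-8; μ^(4)=-17

((0, 0, 0, 3); (0, 0, 2, 0); (0, 1, 0, 0); (3, 0, 0, 0))
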